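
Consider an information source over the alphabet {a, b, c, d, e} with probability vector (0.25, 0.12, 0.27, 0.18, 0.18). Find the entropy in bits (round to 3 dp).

2.268 bits

H = −Σ pᵢ log₂ pᵢ.
−0.25·log₂(0.25) = 0.5000
−0.12·log₂(0.12) = 0.3671
−0.27·log₂(0.27) = 0.5100
−0.18·log₂(0.18) = 0.4453
−0.18·log₂(0.18) = 0.4453
Sum ≈ 2.2677 → 2.268 bits.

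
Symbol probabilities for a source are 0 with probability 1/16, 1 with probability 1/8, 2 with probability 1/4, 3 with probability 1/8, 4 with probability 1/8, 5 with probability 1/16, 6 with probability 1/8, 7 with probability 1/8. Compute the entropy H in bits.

Each probability is a power of 1/2, so log₂(1/p) is an integer.
H = Σ p·log₂(1/p) = 1/16·4 + 1/8·3 + 1/4·2 + 1/8·3 + 1/8·3 + 1/16·4 + 1/8·3 + 1/8·3 = 2.875 bits.

2.875 bits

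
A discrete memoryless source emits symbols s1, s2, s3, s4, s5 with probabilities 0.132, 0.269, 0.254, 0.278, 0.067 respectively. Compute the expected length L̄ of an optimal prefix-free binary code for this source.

2.199 bits/symbol

Repeatedly combine the two least-probable nodes; the expected code length is the sum of the merged weights.
merge 67/1000 + 33/250 → 199/1000
merge 199/1000 + 127/500 → 453/1000
merge 269/1000 + 139/500 → 547/1000
merge 453/1000 + 547/1000 → 1
L = 199/1000 + 453/1000 + 547/1000 + 1 = 2199/1000 = 2.199 bits/symbol.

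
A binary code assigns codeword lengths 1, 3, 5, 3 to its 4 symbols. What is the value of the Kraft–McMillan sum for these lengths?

With common denominator 2^5 = 32: Σ 2^(−ℓᵢ) = 16/32 + 4/32 + 1/32 + 4/32 = 25/32 = 0.78125.

0.78125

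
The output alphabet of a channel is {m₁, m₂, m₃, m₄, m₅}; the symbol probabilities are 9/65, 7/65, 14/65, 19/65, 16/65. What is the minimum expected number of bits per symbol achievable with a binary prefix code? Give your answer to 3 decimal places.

2.246 bits/symbol

Repeatedly combine the two least-probable nodes; the expected code length is the sum of the merged weights.
merge 7/65 + 9/65 → 16/65
merge 14/65 + 16/65 → 6/13
merge 16/65 + 19/65 → 7/13
merge 6/13 + 7/13 → 1
L = 16/65 + 6/13 + 7/13 + 1 = 146/65 ≈ 2.246 bits/symbol.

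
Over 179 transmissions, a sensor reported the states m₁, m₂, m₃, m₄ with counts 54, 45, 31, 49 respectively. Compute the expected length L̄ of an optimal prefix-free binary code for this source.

Probabilities are the counts divided by 179.
Repeatedly combine the two least-probable nodes; the expected code length is the sum of the merged weights.
merge 31/179 + 45/179 → 76/179
merge 49/179 + 54/179 → 103/179
merge 76/179 + 103/179 → 1
L = 76/179 + 103/179 + 1 = 2 bits/symbol.

2 bits/symbol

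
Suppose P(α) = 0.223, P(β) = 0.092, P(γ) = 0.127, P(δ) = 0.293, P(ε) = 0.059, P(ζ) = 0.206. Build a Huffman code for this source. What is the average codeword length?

2.429 bits/symbol

Repeatedly combine the two least-probable nodes; the expected code length is the sum of the merged weights.
merge 59/1000 + 23/250 → 151/1000
merge 127/1000 + 151/1000 → 139/500
merge 103/500 + 223/1000 → 429/1000
merge 139/500 + 293/1000 → 571/1000
merge 429/1000 + 571/1000 → 1
L = 151/1000 + 139/500 + 429/1000 + 571/1000 + 1 = 2429/1000 = 2.429 bits/symbol.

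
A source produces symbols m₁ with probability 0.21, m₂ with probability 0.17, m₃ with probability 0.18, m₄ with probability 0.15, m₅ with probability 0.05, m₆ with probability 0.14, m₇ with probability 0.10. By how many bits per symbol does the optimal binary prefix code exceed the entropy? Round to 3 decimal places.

Entropy H = −Σ p log₂ p ≈ 2.7087 bits.
Huffman merges: 1/20+1/10→3/20; 7/50+3/20→29/100; 3/20+17/100→8/25; 9/50+21/100→39/100; 29/100+8/25→61/100; 39/100+61/100→1. L = 69/25 ≈ 2.7600.
L − H = 2.7600 − 2.7087 = 0.051 bits.

0.051 bits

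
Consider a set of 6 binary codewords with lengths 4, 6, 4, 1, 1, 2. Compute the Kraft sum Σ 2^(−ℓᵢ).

With common denominator 2^6 = 64: Σ 2^(−ℓᵢ) = 4/64 + 1/64 + 4/64 + 32/64 + 32/64 + 16/64 = 89/64 = 1.390625.

1.390625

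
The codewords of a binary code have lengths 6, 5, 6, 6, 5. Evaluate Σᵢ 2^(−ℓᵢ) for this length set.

With common denominator 2^6 = 64: Σ 2^(−ℓᵢ) = 1/64 + 2/64 + 1/64 + 1/64 + 2/64 = 7/64 = 0.109375.

0.109375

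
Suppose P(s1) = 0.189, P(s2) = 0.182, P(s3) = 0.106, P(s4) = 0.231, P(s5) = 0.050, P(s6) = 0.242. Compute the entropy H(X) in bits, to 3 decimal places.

2.445 bits

H = −Σ pᵢ log₂ pᵢ.
−0.189·log₂(0.189) = 0.4543
−0.182·log₂(0.182) = 0.4474
−0.106·log₂(0.106) = 0.3432
−0.231·log₂(0.231) = 0.4883
−0.050·log₂(0.050) = 0.2161
−0.242·log₂(0.242) = 0.4954
Sum ≈ 2.4446 → 2.445 bits.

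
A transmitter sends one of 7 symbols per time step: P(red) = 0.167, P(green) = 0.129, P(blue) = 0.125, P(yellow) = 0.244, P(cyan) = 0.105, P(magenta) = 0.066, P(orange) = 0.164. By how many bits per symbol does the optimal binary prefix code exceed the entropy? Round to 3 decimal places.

0.044 bits

Entropy H = −Σ p log₂ p ≈ 2.7119 bits.
Huffman merges: 33/500+21/200→171/1000; 1/8+129/1000→127/500; 41/250+167/1000→331/1000; 171/1000+61/250→83/200; 127/500+331/1000→117/200; 83/200+117/200→1. L = 689/250 ≈ 2.7560.
L − H = 2.7560 − 2.7119 = 0.044 bits.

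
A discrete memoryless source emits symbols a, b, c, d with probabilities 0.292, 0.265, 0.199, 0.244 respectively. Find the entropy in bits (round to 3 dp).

1.986 bits

H = −Σ pᵢ log₂ pᵢ.
−0.292·log₂(0.292) = 0.5186
−0.265·log₂(0.265) = 0.5077
−0.199·log₂(0.199) = 0.4635
−0.244·log₂(0.244) = 0.4966
Sum ≈ 1.9864 → 1.986 bits.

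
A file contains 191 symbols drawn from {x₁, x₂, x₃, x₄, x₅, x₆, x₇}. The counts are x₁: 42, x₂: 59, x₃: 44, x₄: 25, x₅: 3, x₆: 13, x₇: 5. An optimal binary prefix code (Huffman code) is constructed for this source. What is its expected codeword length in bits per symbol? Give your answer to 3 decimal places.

2.393 bits/symbol

Probabilities are the counts divided by 191.
Repeatedly combine the two least-probable nodes; the expected code length is the sum of the merged weights.
merge 3/191 + 5/191 → 8/191
merge 8/191 + 13/191 → 21/191
merge 21/191 + 25/191 → 46/191
merge 42/191 + 44/191 → 86/191
merge 46/191 + 59/191 → 105/191
merge 86/191 + 105/191 → 1
L = 8/191 + 21/191 + 46/191 + 86/191 + 105/191 + 1 = 457/191 ≈ 2.393 bits/symbol.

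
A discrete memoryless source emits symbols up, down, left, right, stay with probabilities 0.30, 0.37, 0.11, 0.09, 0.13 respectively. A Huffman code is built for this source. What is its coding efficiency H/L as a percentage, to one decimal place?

Entropy H = −Σ p log₂ p ≈ 2.0974 bits.
Huffman merges: 9/100+11/100→1/5; 13/100+1/5→33/100; 3/10+33/100→63/100; 37/100+63/100→1. L = 54/25 ≈ 2.1600.
Efficiency = H/L = 2.0974/2.1600 = 97.1%.

97.1%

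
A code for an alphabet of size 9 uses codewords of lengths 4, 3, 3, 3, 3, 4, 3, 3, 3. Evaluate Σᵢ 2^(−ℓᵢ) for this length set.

1

With common denominator 2^4 = 16: Σ 2^(−ℓᵢ) = 1/16 + 2/16 + 2/16 + 2/16 + 2/16 + 1/16 + 2/16 + 2/16 + 2/16 = 16/16 = 1.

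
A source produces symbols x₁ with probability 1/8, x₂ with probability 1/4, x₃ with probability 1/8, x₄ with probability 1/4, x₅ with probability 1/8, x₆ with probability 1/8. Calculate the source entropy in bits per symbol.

2.5 bits

Each probability is a power of 1/2, so log₂(1/p) is an integer.
H = Σ p·log₂(1/p) = 1/8·3 + 1/4·2 + 1/8·3 + 1/4·2 + 1/8·3 + 1/8·3 = 2.5 bits.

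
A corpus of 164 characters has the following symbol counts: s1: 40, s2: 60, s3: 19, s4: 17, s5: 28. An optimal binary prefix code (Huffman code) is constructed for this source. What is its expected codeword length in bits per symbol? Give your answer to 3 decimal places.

Probabilities are the counts divided by 164.
Repeatedly combine the two least-probable nodes; the expected code length is the sum of the merged weights.
merge 17/164 + 19/164 → 9/41
merge 7/41 + 9/41 → 16/41
merge 10/41 + 15/41 → 25/41
merge 16/41 + 25/41 → 1
L = 9/41 + 16/41 + 25/41 + 1 = 91/41 ≈ 2.220 bits/symbol.

2.220 bits/symbol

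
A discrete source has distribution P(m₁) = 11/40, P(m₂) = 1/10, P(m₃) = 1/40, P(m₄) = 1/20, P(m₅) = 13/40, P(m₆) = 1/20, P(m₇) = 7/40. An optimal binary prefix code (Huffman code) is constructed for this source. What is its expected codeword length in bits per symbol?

2.425 bits/symbol

Repeatedly combine the two least-probable nodes; the expected code length is the sum of the merged weights.
merge 1/40 + 1/20 → 3/40
merge 1/20 + 3/40 → 1/8
merge 1/10 + 1/8 → 9/40
merge 7/40 + 9/40 → 2/5
merge 11/40 + 13/40 → 3/5
merge 2/5 + 3/5 → 1
L = 3/40 + 1/8 + 9/40 + 2/5 + 3/5 + 1 = 97/40 = 2.425 bits/symbol.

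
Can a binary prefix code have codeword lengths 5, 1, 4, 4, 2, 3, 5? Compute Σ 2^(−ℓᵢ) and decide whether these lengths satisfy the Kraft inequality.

With common denominator 2^5 = 32: Σ 2^(−ℓᵢ) = 1/32 + 16/32 + 2/32 + 2/32 + 8/32 + 4/32 + 1/32 = 34/32 = 1.0625.
Kraft's inequality requires Σ ≤ 1; here Σ = 1.0625 > 1, so no such prefix code exists.

1.0625; no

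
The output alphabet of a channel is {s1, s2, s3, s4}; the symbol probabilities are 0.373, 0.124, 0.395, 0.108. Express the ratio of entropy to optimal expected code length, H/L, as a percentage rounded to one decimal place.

Entropy H = −Σ p log₂ p ≈ 1.7802 bits.
Huffman merges: 27/250+31/250→29/125; 29/125+373/1000→121/200; 79/200+121/200→1. L = 1837/1000 ≈ 1.8370.
Efficiency = H/L = 1.7802/1.8370 = 96.9%.

96.9%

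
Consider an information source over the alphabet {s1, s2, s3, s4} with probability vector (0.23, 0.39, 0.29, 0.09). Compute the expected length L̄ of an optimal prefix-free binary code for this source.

Repeatedly combine the two least-probable nodes; the expected code length is the sum of the merged weights.
merge 9/100 + 23/100 → 8/25
merge 29/100 + 8/25 → 61/100
merge 39/100 + 61/100 → 1
L = 8/25 + 61/100 + 1 = 193/100 = 1.93 bits/symbol.

1.93 bits/symbol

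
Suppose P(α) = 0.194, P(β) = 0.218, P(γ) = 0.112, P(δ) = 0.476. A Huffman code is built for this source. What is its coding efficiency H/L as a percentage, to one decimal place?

98.4%

Entropy H = −Σ p log₂ p ≈ 1.8016 bits.
Huffman merges: 14/125+97/500→153/500; 109/500+153/500→131/250; 119/250+131/250→1. L = 183/100 ≈ 1.8300.
Efficiency = H/L = 1.8016/1.8300 = 98.4%.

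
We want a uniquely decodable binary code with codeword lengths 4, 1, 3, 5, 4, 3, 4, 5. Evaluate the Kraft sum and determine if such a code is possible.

With common denominator 2^5 = 32: Σ 2^(−ℓᵢ) = 2/32 + 16/32 + 4/32 + 1/32 + 2/32 + 4/32 + 2/32 + 1/32 = 32/32 = 1.
Kraft's inequality requires Σ ≤ 1; here Σ = 1 ≤ 1, so such a prefix code exists.

1; yes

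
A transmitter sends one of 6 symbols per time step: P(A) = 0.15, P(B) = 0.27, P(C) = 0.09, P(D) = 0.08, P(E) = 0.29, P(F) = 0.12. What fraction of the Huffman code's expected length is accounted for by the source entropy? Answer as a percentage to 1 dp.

98.8%

Entropy H = −Σ p log₂ p ≈ 2.4097 bits.
Huffman merges: 2/25+9/100→17/100; 3/25+3/20→27/100; 17/100+27/100→11/25; 27/100+29/100→14/25; 11/25+14/25→1. L = 61/25 ≈ 2.4400.
Efficiency = H/L = 2.4097/2.4400 = 98.8%.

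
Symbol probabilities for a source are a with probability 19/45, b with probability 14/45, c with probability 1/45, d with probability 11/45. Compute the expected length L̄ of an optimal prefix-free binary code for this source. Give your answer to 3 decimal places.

Repeatedly combine the two least-probable nodes; the expected code length is the sum of the merged weights.
merge 1/45 + 11/45 → 4/15
merge 4/15 + 14/45 → 26/45
merge 19/45 + 26/45 → 1
L = 4/15 + 26/45 + 1 = 83/45 ≈ 1.844 bits/symbol.

1.844 bits/symbol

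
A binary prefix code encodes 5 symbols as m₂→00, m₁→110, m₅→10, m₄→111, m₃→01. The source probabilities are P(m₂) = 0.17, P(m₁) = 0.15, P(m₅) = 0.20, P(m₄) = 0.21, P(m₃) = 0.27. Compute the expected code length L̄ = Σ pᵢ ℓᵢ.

L̄ = Σ pᵢ·ℓᵢ = 0.17·2 + 0.15·3 + 0.20·2 + 0.21·3 + 0.27·2 = 2.36 bits/symbol.

2.36 bits/symbol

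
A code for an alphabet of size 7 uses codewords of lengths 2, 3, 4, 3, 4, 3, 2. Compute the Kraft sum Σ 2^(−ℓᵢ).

With common denominator 2^4 = 16: Σ 2^(−ℓᵢ) = 4/16 + 2/16 + 1/16 + 2/16 + 1/16 + 2/16 + 4/16 = 16/16 = 1.

1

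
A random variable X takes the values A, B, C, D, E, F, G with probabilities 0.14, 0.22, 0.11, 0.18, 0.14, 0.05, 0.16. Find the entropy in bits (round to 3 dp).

H = −Σ pᵢ log₂ pᵢ.
−0.14·log₂(0.14) = 0.3971
−0.22·log₂(0.22) = 0.4806
−0.11·log₂(0.11) = 0.3503
−0.18·log₂(0.18) = 0.4453
−0.14·log₂(0.14) = 0.3971
−0.05·log₂(0.05) = 0.2161
−0.16·log₂(0.16) = 0.4230
Sum ≈ 2.7095 → 2.710 bits.

2.710 bits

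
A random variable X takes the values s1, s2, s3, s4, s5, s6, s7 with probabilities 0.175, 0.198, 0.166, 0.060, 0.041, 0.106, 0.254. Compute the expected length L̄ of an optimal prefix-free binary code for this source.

Repeatedly combine the two least-probable nodes; the expected code length is the sum of the merged weights.
merge 41/1000 + 3/50 → 101/1000
merge 101/1000 + 53/500 → 207/1000
merge 83/500 + 7/40 → 341/1000
merge 99/500 + 207/1000 → 81/200
merge 127/500 + 341/1000 → 119/200
merge 81/200 + 119/200 → 1
L = 101/1000 + 207/1000 + 341/1000 + 81/200 + 119/200 + 1 = 2649/1000 = 2.649 bits/symbol.

2.649 bits/symbol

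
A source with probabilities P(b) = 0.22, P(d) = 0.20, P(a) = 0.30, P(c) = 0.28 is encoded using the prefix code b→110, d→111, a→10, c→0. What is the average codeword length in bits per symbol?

L̄ = Σ pᵢ·ℓᵢ = 0.22·3 + 0.20·3 + 0.30·2 + 0.28·1 = 2.14 bits/symbol.

2.14 bits/symbol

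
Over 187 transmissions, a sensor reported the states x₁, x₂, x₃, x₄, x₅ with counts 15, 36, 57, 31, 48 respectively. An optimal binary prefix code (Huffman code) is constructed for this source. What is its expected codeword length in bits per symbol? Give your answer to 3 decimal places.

2.246 bits/symbol

Probabilities are the counts divided by 187.
Repeatedly combine the two least-probable nodes; the expected code length is the sum of the merged weights.
merge 15/187 + 31/187 → 46/187
merge 36/187 + 46/187 → 82/187
merge 48/187 + 57/187 → 105/187
merge 82/187 + 105/187 → 1
L = 46/187 + 82/187 + 105/187 + 1 = 420/187 ≈ 2.246 bits/symbol.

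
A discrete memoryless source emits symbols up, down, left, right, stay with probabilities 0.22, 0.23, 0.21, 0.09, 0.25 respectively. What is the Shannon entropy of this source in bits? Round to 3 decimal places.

2.254 bits

H = −Σ pᵢ log₂ pᵢ.
−0.22·log₂(0.22) = 0.4806
−0.23·log₂(0.23) = 0.4877
−0.21·log₂(0.21) = 0.4728
−0.09·log₂(0.09) = 0.3127
−0.25·log₂(0.25) = 0.5000
Sum ≈ 2.2537 → 2.254 bits.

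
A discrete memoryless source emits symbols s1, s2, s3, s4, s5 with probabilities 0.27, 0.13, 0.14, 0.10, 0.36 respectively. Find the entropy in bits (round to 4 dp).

H = −Σ pᵢ log₂ pᵢ.
−0.27·log₂(0.27) = 0.5100
−0.13·log₂(0.13) = 0.3826
−0.14·log₂(0.14) = 0.3971
−0.10·log₂(0.10) = 0.3322
−0.36·log₂(0.36) = 0.5306
Sum ≈ 2.1526 → 2.1526 bits.

2.1526 bits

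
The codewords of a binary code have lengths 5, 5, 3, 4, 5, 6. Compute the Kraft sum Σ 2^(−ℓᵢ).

With common denominator 2^6 = 64: Σ 2^(−ℓᵢ) = 2/64 + 2/64 + 8/64 + 4/64 + 2/64 + 1/64 = 19/64 = 0.296875.

0.296875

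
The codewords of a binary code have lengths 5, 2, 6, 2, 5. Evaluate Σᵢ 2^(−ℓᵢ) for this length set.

0.578125

With common denominator 2^6 = 64: Σ 2^(−ℓᵢ) = 2/64 + 16/64 + 1/64 + 16/64 + 2/64 = 37/64 = 0.578125.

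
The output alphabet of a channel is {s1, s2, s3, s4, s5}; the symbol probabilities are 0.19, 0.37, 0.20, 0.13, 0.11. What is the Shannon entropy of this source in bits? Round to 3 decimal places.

H = −Σ pᵢ log₂ pᵢ.
−0.19·log₂(0.19) = 0.4552
−0.37·log₂(0.37) = 0.5307
−0.20·log₂(0.20) = 0.4644
−0.13·log₂(0.13) = 0.3826
−0.11·log₂(0.11) = 0.3503
Sum ≈ 2.1833 → 2.183 bits.

2.183 bits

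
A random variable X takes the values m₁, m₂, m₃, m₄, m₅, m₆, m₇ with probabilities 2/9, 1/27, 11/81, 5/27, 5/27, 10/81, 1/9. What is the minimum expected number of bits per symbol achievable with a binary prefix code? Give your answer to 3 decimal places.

Repeatedly combine the two least-probable nodes; the expected code length is the sum of the merged weights.
merge 1/27 + 1/9 → 4/27
merge 10/81 + 11/81 → 7/27
merge 4/27 + 5/27 → 1/3
merge 5/27 + 2/9 → 11/27
merge 7/27 + 1/3 → 16/27
merge 11/27 + 16/27 → 1
L = 4/27 + 7/27 + 1/3 + 11/27 + 16/27 + 1 = 74/27 ≈ 2.741 bits/symbol.

2.741 bits/symbol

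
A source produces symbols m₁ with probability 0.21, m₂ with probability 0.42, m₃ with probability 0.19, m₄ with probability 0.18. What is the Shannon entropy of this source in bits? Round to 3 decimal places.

1.899 bits

H = −Σ pᵢ log₂ pᵢ.
−0.21·log₂(0.21) = 0.4728
−0.42·log₂(0.42) = 0.5256
−0.19·log₂(0.19) = 0.4552
−0.18·log₂(0.18) = 0.4453
Sum ≈ 1.8990 → 1.899 bits.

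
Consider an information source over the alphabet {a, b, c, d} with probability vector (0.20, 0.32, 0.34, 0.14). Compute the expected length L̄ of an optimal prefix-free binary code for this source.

2 bits/symbol

Repeatedly combine the two least-probable nodes; the expected code length is the sum of the merged weights.
merge 7/50 + 1/5 → 17/50
merge 8/25 + 17/50 → 33/50
merge 17/50 + 33/50 → 1
L = 17/50 + 33/50 + 1 = 2 bits/symbol.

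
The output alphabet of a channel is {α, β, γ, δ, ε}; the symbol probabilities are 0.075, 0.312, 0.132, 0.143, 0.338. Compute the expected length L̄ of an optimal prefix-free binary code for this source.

2.207 bits/symbol

Repeatedly combine the two least-probable nodes; the expected code length is the sum of the merged weights.
merge 3/40 + 33/250 → 207/1000
merge 143/1000 + 207/1000 → 7/20
merge 39/125 + 169/500 → 13/20
merge 7/20 + 13/20 → 1
L = 207/1000 + 7/20 + 13/20 + 1 = 2207/1000 = 2.207 bits/symbol.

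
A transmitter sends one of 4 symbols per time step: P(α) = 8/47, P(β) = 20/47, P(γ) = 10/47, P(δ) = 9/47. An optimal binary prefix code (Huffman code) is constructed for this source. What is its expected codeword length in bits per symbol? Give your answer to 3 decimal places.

1.936 bits/symbol

Repeatedly combine the two least-probable nodes; the expected code length is the sum of the merged weights.
merge 8/47 + 9/47 → 17/47
merge 10/47 + 17/47 → 27/47
merge 20/47 + 27/47 → 1
L = 17/47 + 27/47 + 1 = 91/47 ≈ 1.936 bits/symbol.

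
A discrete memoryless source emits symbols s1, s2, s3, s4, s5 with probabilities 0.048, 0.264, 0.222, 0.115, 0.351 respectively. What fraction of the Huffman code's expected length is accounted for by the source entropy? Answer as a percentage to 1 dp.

Entropy H = −Σ p log₂ p ≈ 2.0886 bits.
Huffman merges: 6/125+23/200→163/1000; 163/1000+111/500→77/200; 33/125+351/1000→123/200; 77/200+123/200→1. L = 2163/1000 ≈ 2.1630.
Efficiency = H/L = 2.0886/2.1630 = 96.6%.

96.6%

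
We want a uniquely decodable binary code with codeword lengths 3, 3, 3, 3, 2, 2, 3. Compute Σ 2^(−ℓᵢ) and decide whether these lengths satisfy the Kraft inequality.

With common denominator 2^3 = 8: Σ 2^(−ℓᵢ) = 1/8 + 1/8 + 1/8 + 1/8 + 2/8 + 2/8 + 1/8 = 9/8 = 1.125.
Kraft's inequality requires Σ ≤ 1; here Σ = 1.125 > 1, so no such prefix code exists.

1.125; no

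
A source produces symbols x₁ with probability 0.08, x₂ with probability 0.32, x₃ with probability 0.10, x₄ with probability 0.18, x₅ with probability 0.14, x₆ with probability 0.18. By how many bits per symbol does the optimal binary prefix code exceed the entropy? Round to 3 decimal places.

0.063 bits

Entropy H = −Σ p log₂ p ≈ 2.4375 bits.
Huffman merges: 2/25+1/10→9/50; 7/50+9/50→8/25; 9/50+9/50→9/25; 8/25+8/25→16/25; 9/25+16/25→1. L = 5/2 ≈ 2.5000.
L − H = 2.5000 − 2.4375 = 0.063 bits.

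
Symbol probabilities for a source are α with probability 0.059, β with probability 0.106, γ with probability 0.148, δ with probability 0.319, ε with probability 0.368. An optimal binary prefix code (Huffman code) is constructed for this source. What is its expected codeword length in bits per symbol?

Repeatedly combine the two least-probable nodes; the expected code length is the sum of the merged weights.
merge 59/1000 + 53/500 → 33/200
merge 37/250 + 33/200 → 313/1000
merge 313/1000 + 319/1000 → 79/125
merge 46/125 + 79/125 → 1
L = 33/200 + 313/1000 + 79/125 + 1 = 211/100 = 2.11 bits/symbol.

2.11 bits/symbol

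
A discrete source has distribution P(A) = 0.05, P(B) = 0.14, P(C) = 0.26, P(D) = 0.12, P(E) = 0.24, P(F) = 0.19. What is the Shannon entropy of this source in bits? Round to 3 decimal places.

2.435 bits

H = −Σ pᵢ log₂ pᵢ.
−0.05·log₂(0.05) = 0.2161
−0.14·log₂(0.14) = 0.3971
−0.26·log₂(0.26) = 0.5053
−0.12·log₂(0.12) = 0.3671
−0.24·log₂(0.24) = 0.4941
−0.19·log₂(0.19) = 0.4552
Sum ≈ 2.4349 → 2.435 bits.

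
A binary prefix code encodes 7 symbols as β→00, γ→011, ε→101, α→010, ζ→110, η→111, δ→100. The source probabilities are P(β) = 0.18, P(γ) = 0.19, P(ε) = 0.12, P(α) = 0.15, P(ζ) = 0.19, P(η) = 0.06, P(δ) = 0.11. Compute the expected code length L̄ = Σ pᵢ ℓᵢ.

L̄ = Σ pᵢ·ℓᵢ = 0.18·2 + 0.19·3 + 0.12·3 + 0.15·3 + 0.19·3 + 0.06·3 + 0.11·3 = 2.82 bits/symbol.

2.82 bits/symbol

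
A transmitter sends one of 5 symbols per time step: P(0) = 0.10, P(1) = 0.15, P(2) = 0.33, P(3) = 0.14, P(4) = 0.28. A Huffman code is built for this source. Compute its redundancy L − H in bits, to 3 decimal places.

Entropy H = −Σ p log₂ p ≈ 2.1819 bits.
Huffman merges: 1/10+7/50→6/25; 3/20+6/25→39/100; 7/25+33/100→61/100; 39/100+61/100→1. L = 56/25 ≈ 2.2400.
L − H = 2.2400 − 2.1819 = 0.058 bits.

0.058 bits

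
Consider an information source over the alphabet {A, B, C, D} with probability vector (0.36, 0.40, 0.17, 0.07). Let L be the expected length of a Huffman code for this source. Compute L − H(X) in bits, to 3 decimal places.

Entropy H = −Σ p log₂ p ≈ 1.7625 bits.
Huffman merges: 7/100+17/100→6/25; 6/25+9/25→3/5; 2/5+3/5→1. L = 46/25 ≈ 1.8400.
L − H = 1.8400 − 1.7625 = 0.077 bits.

0.077 bits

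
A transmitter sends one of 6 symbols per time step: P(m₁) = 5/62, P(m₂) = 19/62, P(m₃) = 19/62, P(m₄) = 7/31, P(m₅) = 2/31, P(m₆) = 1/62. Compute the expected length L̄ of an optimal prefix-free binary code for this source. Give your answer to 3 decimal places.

2.242 bits/symbol

Repeatedly combine the two least-probable nodes; the expected code length is the sum of the merged weights.
merge 1/62 + 2/31 → 5/62
merge 5/62 + 5/62 → 5/31
merge 5/31 + 7/31 → 12/31
merge 19/62 + 19/62 → 19/31
merge 12/31 + 19/31 → 1
L = 5/62 + 5/31 + 12/31 + 19/31 + 1 = 139/62 ≈ 2.242 bits/symbol.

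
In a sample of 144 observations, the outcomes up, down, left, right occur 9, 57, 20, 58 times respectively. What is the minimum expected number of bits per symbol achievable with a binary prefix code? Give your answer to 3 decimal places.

Probabilities are the counts divided by 144.
Repeatedly combine the two least-probable nodes; the expected code length is the sum of the merged weights.
merge 1/16 + 5/36 → 29/144
merge 29/144 + 19/48 → 43/72
merge 29/72 + 43/72 → 1
L = 29/144 + 43/72 + 1 = 259/144 ≈ 1.799 bits/symbol.

1.799 bits/symbol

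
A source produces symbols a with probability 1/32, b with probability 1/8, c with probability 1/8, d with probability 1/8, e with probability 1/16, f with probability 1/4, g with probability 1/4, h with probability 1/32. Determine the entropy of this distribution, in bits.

2.6875 bits

Each probability is a power of 1/2, so log₂(1/p) is an integer.
H = Σ p·log₂(1/p) = 1/32·5 + 1/8·3 + 1/8·3 + 1/8·3 + 1/16·4 + 1/4·2 + 1/4·2 + 1/32·5 = 2.6875 bits.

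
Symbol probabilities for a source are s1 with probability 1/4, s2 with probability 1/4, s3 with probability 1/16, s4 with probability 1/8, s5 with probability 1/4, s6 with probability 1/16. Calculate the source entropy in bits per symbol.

Each probability is a power of 1/2, so log₂(1/p) is an integer.
H = Σ p·log₂(1/p) = 1/4·2 + 1/4·2 + 1/16·4 + 1/8·3 + 1/4·2 + 1/16·4 = 2.375 bits.

2.375 bits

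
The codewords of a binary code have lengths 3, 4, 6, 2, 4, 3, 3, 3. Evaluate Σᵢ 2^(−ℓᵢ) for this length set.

With common denominator 2^6 = 64: Σ 2^(−ℓᵢ) = 8/64 + 4/64 + 1/64 + 16/64 + 4/64 + 8/64 + 8/64 + 8/64 = 57/64 = 0.890625.

0.890625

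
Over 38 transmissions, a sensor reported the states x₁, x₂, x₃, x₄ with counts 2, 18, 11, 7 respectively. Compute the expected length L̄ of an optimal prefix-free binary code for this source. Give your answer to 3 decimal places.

1.763 bits/symbol

Probabilities are the counts divided by 38.
Repeatedly combine the two least-probable nodes; the expected code length is the sum of the merged weights.
merge 1/19 + 7/38 → 9/38
merge 9/38 + 11/38 → 10/19
merge 9/19 + 10/19 → 1
L = 9/38 + 10/19 + 1 = 67/38 ≈ 1.763 bits/symbol.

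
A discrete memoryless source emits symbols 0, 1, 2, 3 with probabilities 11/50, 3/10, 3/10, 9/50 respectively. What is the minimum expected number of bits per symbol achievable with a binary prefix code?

Repeatedly combine the two least-probable nodes; the expected code length is the sum of the merged weights.
merge 9/50 + 11/50 → 2/5
merge 3/10 + 3/10 → 3/5
merge 2/5 + 3/5 → 1
L = 2/5 + 3/5 + 1 = 2 bits/symbol.

2 bits/symbol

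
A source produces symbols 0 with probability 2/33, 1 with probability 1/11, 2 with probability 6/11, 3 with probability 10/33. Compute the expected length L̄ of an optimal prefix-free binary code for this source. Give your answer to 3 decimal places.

Repeatedly combine the two least-probable nodes; the expected code length is the sum of the merged weights.
merge 2/33 + 1/11 → 5/33
merge 5/33 + 10/33 → 5/11
merge 5/11 + 6/11 → 1
L = 5/33 + 5/11 + 1 = 53/33 ≈ 1.606 bits/symbol.

1.606 bits/symbol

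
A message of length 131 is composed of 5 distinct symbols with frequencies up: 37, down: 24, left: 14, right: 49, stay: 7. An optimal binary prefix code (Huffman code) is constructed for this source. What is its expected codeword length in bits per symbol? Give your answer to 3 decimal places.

2.130 bits/symbol

Probabilities are the counts divided by 131.
Repeatedly combine the two least-probable nodes; the expected code length is the sum of the merged weights.
merge 7/131 + 14/131 → 21/131
merge 21/131 + 24/131 → 45/131
merge 37/131 + 45/131 → 82/131
merge 49/131 + 82/131 → 1
L = 21/131 + 45/131 + 82/131 + 1 = 279/131 ≈ 2.130 bits/symbol.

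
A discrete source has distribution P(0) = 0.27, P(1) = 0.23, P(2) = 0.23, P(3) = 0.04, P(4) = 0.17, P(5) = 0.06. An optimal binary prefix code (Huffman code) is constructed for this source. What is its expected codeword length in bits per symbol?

2.37 bits/symbol

Repeatedly combine the two least-probable nodes; the expected code length is the sum of the merged weights.
merge 1/25 + 3/50 → 1/10
merge 1/10 + 17/100 → 27/100
merge 23/100 + 23/100 → 23/50
merge 27/100 + 27/100 → 27/50
merge 23/50 + 27/50 → 1
L = 1/10 + 27/100 + 23/50 + 27/50 + 1 = 237/100 = 2.37 bits/symbol.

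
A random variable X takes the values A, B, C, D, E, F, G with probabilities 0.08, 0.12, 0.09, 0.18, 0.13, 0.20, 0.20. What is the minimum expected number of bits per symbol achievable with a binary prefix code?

Repeatedly combine the two least-probable nodes; the expected code length is the sum of the merged weights.
merge 2/25 + 9/100 → 17/100
merge 3/25 + 13/100 → 1/4
merge 17/100 + 9/50 → 7/20
merge 1/5 + 1/5 → 2/5
merge 1/4 + 7/20 → 3/5
merge 2/5 + 3/5 → 1
L = 17/100 + 1/4 + 7/20 + 2/5 + 3/5 + 1 = 277/100 = 2.77 bits/symbol.

2.77 bits/symbol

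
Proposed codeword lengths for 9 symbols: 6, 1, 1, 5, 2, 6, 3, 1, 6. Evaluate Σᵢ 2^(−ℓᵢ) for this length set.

1.953125

With common denominator 2^6 = 64: Σ 2^(−ℓᵢ) = 1/64 + 32/64 + 32/64 + 2/64 + 16/64 + 1/64 + 8/64 + 32/64 + 1/64 = 125/64 = 1.953125.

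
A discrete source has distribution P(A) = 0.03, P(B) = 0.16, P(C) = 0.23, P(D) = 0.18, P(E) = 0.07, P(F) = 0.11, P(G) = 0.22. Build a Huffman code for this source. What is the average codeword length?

Repeatedly combine the two least-probable nodes; the expected code length is the sum of the merged weights.
merge 3/100 + 7/100 → 1/10
merge 1/10 + 11/100 → 21/100
merge 4/25 + 9/50 → 17/50
merge 21/100 + 11/50 → 43/100
merge 23/100 + 17/50 → 57/100
merge 43/100 + 57/100 → 1
L = 1/10 + 21/100 + 17/50 + 43/100 + 57/100 + 1 = 53/20 = 2.65 bits/symbol.

2.65 bits/symbol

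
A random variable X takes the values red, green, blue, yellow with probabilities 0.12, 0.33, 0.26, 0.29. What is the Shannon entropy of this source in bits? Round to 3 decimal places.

H = −Σ pᵢ log₂ pᵢ.
−0.12·log₂(0.12) = 0.3671
−0.33·log₂(0.33) = 0.5278
−0.26·log₂(0.26) = 0.5053
−0.29·log₂(0.29) = 0.5179
Sum ≈ 1.9181 → 1.918 bits.

1.918 bits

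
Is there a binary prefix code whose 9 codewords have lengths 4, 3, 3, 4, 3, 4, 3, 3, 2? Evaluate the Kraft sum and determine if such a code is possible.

With common denominator 2^4 = 16: Σ 2^(−ℓᵢ) = 1/16 + 2/16 + 2/16 + 1/16 + 2/16 + 1/16 + 2/16 + 2/16 + 4/16 = 17/16 = 1.0625.
Kraft's inequality requires Σ ≤ 1; here Σ = 1.0625 > 1, so no such prefix code exists.

1.0625; no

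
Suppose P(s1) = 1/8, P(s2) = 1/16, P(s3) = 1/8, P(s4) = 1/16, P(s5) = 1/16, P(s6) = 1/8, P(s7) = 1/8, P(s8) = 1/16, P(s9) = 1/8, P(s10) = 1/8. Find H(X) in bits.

3.25 bits

Each probability is a power of 1/2, so log₂(1/p) is an integer.
H = Σ p·log₂(1/p) = 1/8·3 + 1/16·4 + 1/8·3 + 1/16·4 + 1/16·4 + 1/8·3 + 1/8·3 + 1/16·4 + 1/8·3 + 1/8·3 = 3.25 bits.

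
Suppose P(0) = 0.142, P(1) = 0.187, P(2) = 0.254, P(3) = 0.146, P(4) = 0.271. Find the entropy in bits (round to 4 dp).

2.2701 bits

H = −Σ pᵢ log₂ pᵢ.
−0.142·log₂(0.142) = 0.3999
−0.187·log₂(0.187) = 0.4523
−0.254·log₂(0.254) = 0.5022
−0.146·log₂(0.146) = 0.4053
−0.271·log₂(0.271) = 0.5105
Sum ≈ 2.2701 → 2.2701 bits.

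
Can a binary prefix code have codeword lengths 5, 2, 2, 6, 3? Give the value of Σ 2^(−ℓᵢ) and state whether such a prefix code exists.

0.671875; yes

With common denominator 2^6 = 64: Σ 2^(−ℓᵢ) = 2/64 + 16/64 + 16/64 + 1/64 + 8/64 = 43/64 = 0.671875.
Kraft's inequality requires Σ ≤ 1; here Σ = 0.671875 ≤ 1, so such a prefix code exists.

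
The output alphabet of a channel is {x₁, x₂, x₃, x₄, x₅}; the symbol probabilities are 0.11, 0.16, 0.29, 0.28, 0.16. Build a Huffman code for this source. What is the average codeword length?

Repeatedly combine the two least-probable nodes; the expected code length is the sum of the merged weights.
merge 11/100 + 4/25 → 27/100
merge 4/25 + 27/100 → 43/100
merge 7/25 + 29/100 → 57/100
merge 43/100 + 57/100 → 1
L = 27/100 + 43/100 + 57/100 + 1 = 227/100 = 2.27 bits/symbol.

2.27 bits/symbol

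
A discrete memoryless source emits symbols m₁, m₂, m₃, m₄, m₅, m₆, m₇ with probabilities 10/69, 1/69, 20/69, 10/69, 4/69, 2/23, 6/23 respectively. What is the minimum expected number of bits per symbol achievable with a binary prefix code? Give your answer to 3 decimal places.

Repeatedly combine the two least-probable nodes; the expected code length is the sum of the merged weights.
merge 1/69 + 4/69 → 5/69
merge 5/69 + 2/23 → 11/69
merge 10/69 + 10/69 → 20/69
merge 11/69 + 6/23 → 29/69
merge 20/69 + 20/69 → 40/69
merge 29/69 + 40/69 → 1
L = 5/69 + 11/69 + 20/69 + 29/69 + 40/69 + 1 = 58/23 ≈ 2.522 bits/symbol.

2.522 bits/symbol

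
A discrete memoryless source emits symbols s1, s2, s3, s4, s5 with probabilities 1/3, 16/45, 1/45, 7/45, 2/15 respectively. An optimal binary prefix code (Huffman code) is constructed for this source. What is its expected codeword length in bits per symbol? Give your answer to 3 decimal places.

Repeatedly combine the two least-probable nodes; the expected code length is the sum of the merged weights.
merge 1/45 + 2/15 → 7/45
merge 7/45 + 7/45 → 14/45
merge 14/45 + 1/3 → 29/45
merge 16/45 + 29/45 → 1
L = 7/45 + 14/45 + 29/45 + 1 = 19/9 ≈ 2.111 bits/symbol.

2.111 bits/symbol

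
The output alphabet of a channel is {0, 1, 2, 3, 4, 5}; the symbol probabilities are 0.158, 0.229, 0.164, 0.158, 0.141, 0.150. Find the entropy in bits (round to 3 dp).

H = −Σ pᵢ log₂ pᵢ.
−0.158·log₂(0.158) = 0.4206
−0.229·log₂(0.229) = 0.4870
−0.164·log₂(0.164) = 0.4278
−0.158·log₂(0.158) = 0.4206
−0.141·log₂(0.141) = 0.3985
−0.150·log₂(0.150) = 0.4105
Sum ≈ 2.5650 → 2.565 bits.

2.565 bits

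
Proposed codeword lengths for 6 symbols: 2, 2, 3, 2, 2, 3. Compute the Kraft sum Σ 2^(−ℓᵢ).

1.25

With common denominator 2^3 = 8: Σ 2^(−ℓᵢ) = 2/8 + 2/8 + 1/8 + 2/8 + 2/8 + 1/8 = 10/8 = 1.25.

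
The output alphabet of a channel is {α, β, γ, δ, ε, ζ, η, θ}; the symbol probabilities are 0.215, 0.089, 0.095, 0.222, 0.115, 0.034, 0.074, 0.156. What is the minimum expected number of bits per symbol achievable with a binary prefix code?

Repeatedly combine the two least-probable nodes; the expected code length is the sum of the merged weights.
merge 17/500 + 37/500 → 27/250
merge 89/1000 + 19/200 → 23/125
merge 27/250 + 23/200 → 223/1000
merge 39/250 + 23/125 → 17/50
merge 43/200 + 111/500 → 437/1000
merge 223/1000 + 17/50 → 563/1000
merge 437/1000 + 563/1000 → 1
L = 27/250 + 23/125 + 223/1000 + 17/50 + 437/1000 + 563/1000 + 1 = 571/200 = 2.855 bits/symbol.

2.855 bits/symbol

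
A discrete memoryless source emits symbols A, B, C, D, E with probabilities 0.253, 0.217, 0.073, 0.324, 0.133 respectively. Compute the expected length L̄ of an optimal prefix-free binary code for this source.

Repeatedly combine the two least-probable nodes; the expected code length is the sum of the merged weights.
merge 73/1000 + 133/1000 → 103/500
merge 103/500 + 217/1000 → 423/1000
merge 253/1000 + 81/250 → 577/1000
merge 423/1000 + 577/1000 → 1
L = 103/500 + 423/1000 + 577/1000 + 1 = 1103/500 = 2.206 bits/symbol.

2.206 bits/symbol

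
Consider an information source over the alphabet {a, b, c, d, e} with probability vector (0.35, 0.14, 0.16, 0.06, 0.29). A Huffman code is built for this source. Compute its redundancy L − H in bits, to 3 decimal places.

0.088 bits

Entropy H = −Σ p log₂ p ≈ 2.1117 bits.
Huffman merges: 3/50+7/50→1/5; 4/25+1/5→9/25; 29/100+7/20→16/25; 9/25+16/25→1. L = 11/5 ≈ 2.2000.
L − H = 2.2000 − 2.1117 = 0.088 bits.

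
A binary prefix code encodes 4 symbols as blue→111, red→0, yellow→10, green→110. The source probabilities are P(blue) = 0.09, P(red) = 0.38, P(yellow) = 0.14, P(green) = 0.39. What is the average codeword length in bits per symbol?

L̄ = Σ pᵢ·ℓᵢ = 0.09·3 + 0.38·1 + 0.14·2 + 0.39·3 = 2.1 bits/symbol.

2.1 bits/symbol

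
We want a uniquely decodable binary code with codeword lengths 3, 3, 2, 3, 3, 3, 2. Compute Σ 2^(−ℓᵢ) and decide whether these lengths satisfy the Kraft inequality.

1.125; no

With common denominator 2^3 = 8: Σ 2^(−ℓᵢ) = 1/8 + 1/8 + 2/8 + 1/8 + 1/8 + 1/8 + 2/8 = 9/8 = 1.125.
Kraft's inequality requires Σ ≤ 1; here Σ = 1.125 > 1, so no such prefix code exists.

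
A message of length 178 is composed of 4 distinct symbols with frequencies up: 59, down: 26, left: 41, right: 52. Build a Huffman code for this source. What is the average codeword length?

2 bits/symbol

Probabilities are the counts divided by 178.
Repeatedly combine the two least-probable nodes; the expected code length is the sum of the merged weights.
merge 13/89 + 41/178 → 67/178
merge 26/89 + 59/178 → 111/178
merge 67/178 + 111/178 → 1
L = 67/178 + 111/178 + 1 = 2 bits/symbol.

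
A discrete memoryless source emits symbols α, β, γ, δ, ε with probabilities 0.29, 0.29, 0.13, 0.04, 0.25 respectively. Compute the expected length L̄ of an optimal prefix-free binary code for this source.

2.17 bits/symbol

Repeatedly combine the two least-probable nodes; the expected code length is the sum of the merged weights.
merge 1/25 + 13/100 → 17/100
merge 17/100 + 1/4 → 21/50
merge 29/100 + 29/100 → 29/50
merge 21/50 + 29/50 → 1
L = 17/100 + 21/50 + 29/50 + 1 = 217/100 = 2.17 bits/symbol.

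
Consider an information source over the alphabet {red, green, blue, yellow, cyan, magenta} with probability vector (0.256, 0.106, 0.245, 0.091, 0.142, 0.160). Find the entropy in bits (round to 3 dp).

2.481 bits

H = −Σ pᵢ log₂ pᵢ.
−0.256·log₂(0.256) = 0.5032
−0.106·log₂(0.106) = 0.3432
−0.245·log₂(0.245) = 0.4971
−0.091·log₂(0.091) = 0.3147
−0.142·log₂(0.142) = 0.3999
−0.160·log₂(0.160) = 0.4230
Sum ≈ 2.4812 → 2.481 bits.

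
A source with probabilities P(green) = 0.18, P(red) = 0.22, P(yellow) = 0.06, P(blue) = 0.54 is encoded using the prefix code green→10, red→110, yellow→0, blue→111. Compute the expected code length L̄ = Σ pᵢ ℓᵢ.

L̄ = Σ pᵢ·ℓᵢ = 0.18·2 + 0.22·3 + 0.06·1 + 0.54·3 = 2.7 bits/symbol.

2.7 bits/symbol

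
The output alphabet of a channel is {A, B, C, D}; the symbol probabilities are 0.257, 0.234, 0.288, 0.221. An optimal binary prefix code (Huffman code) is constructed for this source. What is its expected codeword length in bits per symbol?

Repeatedly combine the two least-probable nodes; the expected code length is the sum of the merged weights.
merge 221/1000 + 117/500 → 91/200
merge 257/1000 + 36/125 → 109/200
merge 91/200 + 109/200 → 1
L = 91/200 + 109/200 + 1 = 2 bits/symbol.

2 bits/symbol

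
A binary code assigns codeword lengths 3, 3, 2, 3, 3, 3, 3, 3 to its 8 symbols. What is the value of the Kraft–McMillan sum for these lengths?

1.125

With common denominator 2^3 = 8: Σ 2^(−ℓᵢ) = 1/8 + 1/8 + 2/8 + 1/8 + 1/8 + 1/8 + 1/8 + 1/8 = 9/8 = 1.125.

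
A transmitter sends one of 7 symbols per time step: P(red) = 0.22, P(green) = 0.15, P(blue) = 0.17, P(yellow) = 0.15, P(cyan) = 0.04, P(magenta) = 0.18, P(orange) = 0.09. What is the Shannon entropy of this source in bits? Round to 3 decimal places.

H = −Σ pᵢ log₂ pᵢ.
−0.22·log₂(0.22) = 0.4806
−0.15·log₂(0.15) = 0.4105
−0.17·log₂(0.17) = 0.4346
−0.15·log₂(0.15) = 0.4105
−0.04·log₂(0.04) = 0.1858
−0.18·log₂(0.18) = 0.4453
−0.09·log₂(0.09) = 0.3127
Sum ≈ 2.6800 → 2.680 bits.

2.680 bits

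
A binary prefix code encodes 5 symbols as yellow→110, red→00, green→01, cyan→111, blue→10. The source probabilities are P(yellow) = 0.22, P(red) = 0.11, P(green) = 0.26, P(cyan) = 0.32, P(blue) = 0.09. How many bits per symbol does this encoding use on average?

2.54 bits/symbol

L̄ = Σ pᵢ·ℓᵢ = 0.22·3 + 0.11·2 + 0.26·2 + 0.32·3 + 0.09·2 = 2.54 bits/symbol.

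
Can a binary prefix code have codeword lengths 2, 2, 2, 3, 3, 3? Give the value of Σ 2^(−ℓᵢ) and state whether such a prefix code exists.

With common denominator 2^3 = 8: Σ 2^(−ℓᵢ) = 2/8 + 2/8 + 2/8 + 1/8 + 1/8 + 1/8 = 9/8 = 1.125.
Kraft's inequality requires Σ ≤ 1; here Σ = 1.125 > 1, so no such prefix code exists.

1.125; no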